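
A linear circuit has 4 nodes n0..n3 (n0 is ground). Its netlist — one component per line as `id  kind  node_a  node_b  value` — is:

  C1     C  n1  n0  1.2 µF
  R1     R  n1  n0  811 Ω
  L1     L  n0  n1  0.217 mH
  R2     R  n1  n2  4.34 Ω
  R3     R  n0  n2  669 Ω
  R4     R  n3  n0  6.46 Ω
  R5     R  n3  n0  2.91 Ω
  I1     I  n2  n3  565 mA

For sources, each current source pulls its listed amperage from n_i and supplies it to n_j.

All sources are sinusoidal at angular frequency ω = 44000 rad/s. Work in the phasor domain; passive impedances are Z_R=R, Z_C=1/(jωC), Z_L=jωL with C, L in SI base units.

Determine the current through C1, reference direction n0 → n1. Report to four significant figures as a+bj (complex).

Element admittances at ω=44000 rad/s:
  Y(C1) = 0.000+0.05280j S between n1,n0
  Y(R1) = 0.001233+0.000j S between n1,n0
  Y(L1) = 0.000-0.1047j S between n0,n1
  Y(R2) = 0.2304+0.000j S between n1,n2
  Y(R3) = 0.001495+0.000j S between n0,n2
  Y(R4) = 0.1548+0.000j S between n3,n0
  Y(R5) = 0.3436+0.000j S between n3,n0
  I1: injects 0.565 A into n3 (from n2)
Assemble and solve the 3×3 MNA system:
  V(n1)=-0.5642-10.78j  V(n2)=-2.997-10.71j  V(n3)=1.134+0.000j

-0.5692+0.02979j A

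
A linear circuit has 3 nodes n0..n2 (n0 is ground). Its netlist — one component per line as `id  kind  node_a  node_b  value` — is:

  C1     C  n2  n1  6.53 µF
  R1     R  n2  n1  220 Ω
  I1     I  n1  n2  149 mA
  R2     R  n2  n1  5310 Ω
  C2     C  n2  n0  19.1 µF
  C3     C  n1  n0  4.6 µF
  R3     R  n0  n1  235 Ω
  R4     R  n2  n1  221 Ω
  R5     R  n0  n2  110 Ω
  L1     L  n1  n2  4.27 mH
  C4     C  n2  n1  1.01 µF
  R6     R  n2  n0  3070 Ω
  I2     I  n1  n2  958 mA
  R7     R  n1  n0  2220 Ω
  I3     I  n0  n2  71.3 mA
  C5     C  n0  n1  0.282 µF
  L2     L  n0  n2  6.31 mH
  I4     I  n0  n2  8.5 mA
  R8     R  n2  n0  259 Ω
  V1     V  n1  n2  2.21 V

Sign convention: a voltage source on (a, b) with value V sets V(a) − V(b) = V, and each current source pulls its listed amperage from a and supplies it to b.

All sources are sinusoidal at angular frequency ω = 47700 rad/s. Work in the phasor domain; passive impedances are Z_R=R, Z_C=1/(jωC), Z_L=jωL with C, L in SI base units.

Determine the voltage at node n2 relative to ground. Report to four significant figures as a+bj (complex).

-0.4501-0.06794j V

MNA unknowns: 2 node voltages V₁..V_2 plus 1 source current (V1)
C1: Y=0.000+0.3115j on G[2,1]
R1: Y=0.004545+0.000j on G[2,1]
I1: z[1]−=0.149, z[2]+=0.149
R2: Y=0.0001883+0.000j on G[2,1]
C2: Y=0.000+0.9111j on G[2,0]
C3: Y=0.000+0.2194j on G[1,0]
R3: Y=0.004255+0.000j on G[0,1]
R4: Y=0.004525+0.000j on G[2,1]
R5: Y=0.009091+0.000j on G[0,2]
L1: Y=0.000-0.004910j on G[1,2]
C4: Y=0.000+0.04818j on G[2,1]
R6: Y=0.0003257+0.000j on G[2,0]
I2: z[1]−=0.958, z[2]+=0.958
R7: Y=0.0004505+0.000j on G[1,0]
I3: z[0]−=0.0713, z[2]+=0.0713
C5: Y=0.000+0.01345j on G[0,1]
L2: Y=0.000-0.003322j on G[0,2]
I4: z[0]−=0.0085, z[2]+=0.0085
R8: Y=0.003861+0.000j on G[2,0]
V1: row V1−V2=2.21, i_V1 at 1,2
solve → V1=1.760-0.06794j, V2=-0.4501-0.06794j
aux → i_V1=-1.152-1.193j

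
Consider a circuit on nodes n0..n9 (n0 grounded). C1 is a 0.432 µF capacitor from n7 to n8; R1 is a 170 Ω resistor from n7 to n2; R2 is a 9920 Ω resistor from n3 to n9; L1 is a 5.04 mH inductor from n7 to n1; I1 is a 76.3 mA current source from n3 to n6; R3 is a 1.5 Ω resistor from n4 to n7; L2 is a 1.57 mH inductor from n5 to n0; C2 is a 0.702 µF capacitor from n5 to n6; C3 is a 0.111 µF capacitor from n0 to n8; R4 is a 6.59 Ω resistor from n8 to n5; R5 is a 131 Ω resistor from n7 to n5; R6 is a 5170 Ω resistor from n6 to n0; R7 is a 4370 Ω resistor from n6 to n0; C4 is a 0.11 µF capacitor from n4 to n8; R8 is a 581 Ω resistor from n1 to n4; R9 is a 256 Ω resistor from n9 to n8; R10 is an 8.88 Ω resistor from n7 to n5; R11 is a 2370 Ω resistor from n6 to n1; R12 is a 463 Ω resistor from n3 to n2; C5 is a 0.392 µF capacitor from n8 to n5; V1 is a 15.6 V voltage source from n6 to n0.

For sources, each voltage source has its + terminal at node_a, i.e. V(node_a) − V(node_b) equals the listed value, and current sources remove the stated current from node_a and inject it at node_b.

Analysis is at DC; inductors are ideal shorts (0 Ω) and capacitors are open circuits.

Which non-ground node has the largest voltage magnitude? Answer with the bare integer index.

MNA unknowns: 9 node voltages V₁..V_9 plus 3 source currents (L1, L2, V1)
C1: Y=0.000 on G[7,8]
R1: Y=0.005882 on G[7,2]
R2: Y=0.0001008 on G[3,9]
L1: row V7−V1=0, i_L1 at 7,1
I1: z[3]−=0.0763, z[6]+=0.0763
R3: Y=0.6667 on G[4,7]
L2: row V5−V0=0, i_L2 at 5,0
C2: Y=0.000 on G[5,6]
C3: Y=0.000 on G[0,8]
R4: Y=0.1517 on G[8,5]
R5: Y=0.007634 on G[7,5]
R6: Y=0.0001934 on G[6,0]
R7: Y=0.0002288 on G[6,0]
C4: Y=0.000 on G[4,8]
R8: Y=0.001721 on G[1,4]
R9: Y=0.003906 on G[9,8]
R10: Y=0.1126 on G[7,5]
R11: Y=0.0004219 on G[6,1]
R12: Y=0.002160 on G[3,2]
C5: Y=0.000 on G[8,5]
V1: row V6−V0=15.6, i_V1 at 6,0
solve → V1=-0.5403, V2=-12.74, V3=-45.98, V4=-0.5403, V5=0.000, V6=15.60, V7=-0.5403, V8=-0.02976, V9=-1.186
aux → i_L1=-0.006810, i_L2=-0.06949, i_V1=0.06290

3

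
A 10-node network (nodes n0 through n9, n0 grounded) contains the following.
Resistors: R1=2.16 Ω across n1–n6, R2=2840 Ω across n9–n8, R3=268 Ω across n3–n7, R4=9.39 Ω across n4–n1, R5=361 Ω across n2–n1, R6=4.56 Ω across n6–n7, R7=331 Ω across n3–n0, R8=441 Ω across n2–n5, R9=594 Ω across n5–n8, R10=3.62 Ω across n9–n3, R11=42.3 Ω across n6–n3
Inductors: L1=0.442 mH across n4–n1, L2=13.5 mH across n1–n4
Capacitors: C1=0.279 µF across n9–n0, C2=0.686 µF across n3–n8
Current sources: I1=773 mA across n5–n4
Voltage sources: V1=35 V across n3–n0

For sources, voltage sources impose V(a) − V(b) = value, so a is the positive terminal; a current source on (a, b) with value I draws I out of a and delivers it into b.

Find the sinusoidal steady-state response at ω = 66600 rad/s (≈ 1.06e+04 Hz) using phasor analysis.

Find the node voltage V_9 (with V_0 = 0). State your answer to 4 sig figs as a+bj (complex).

34.84-2.329j V

Apply KCL at each of the 9 non-ground nodes and solve the resulting linear system.
Node n1: branches {R1, L1, R4, L2, R5} → V_1 = 51.75+0.2555j
Node n2: branches {R5, R8} → V_2 = -71.38+2.634j
Node n3: branches {R3, R7, R10, C2, R11, V1} → V_3 = 35.00+0.000j
Node n4: branches {L1, R4, L2, I1} → V_4 = 58.30+2.413j
Node n5: branches {R8, R9, I1} → V_5 = -221.8+5.540j
Node n6: branches {R1, R6, R11} → V_6 = 50.82+0.2413j
Node n7: branches {R3, R6} → V_7 = 50.55+0.2372j
Node n8: branches {R2, R9, C2} → V_8 = 34.76+9.453j
Node n9: branches {R2, C1, R10} → V_9 = 34.84-2.329j
Source currents: i(V1)=-0.1490-0.6474j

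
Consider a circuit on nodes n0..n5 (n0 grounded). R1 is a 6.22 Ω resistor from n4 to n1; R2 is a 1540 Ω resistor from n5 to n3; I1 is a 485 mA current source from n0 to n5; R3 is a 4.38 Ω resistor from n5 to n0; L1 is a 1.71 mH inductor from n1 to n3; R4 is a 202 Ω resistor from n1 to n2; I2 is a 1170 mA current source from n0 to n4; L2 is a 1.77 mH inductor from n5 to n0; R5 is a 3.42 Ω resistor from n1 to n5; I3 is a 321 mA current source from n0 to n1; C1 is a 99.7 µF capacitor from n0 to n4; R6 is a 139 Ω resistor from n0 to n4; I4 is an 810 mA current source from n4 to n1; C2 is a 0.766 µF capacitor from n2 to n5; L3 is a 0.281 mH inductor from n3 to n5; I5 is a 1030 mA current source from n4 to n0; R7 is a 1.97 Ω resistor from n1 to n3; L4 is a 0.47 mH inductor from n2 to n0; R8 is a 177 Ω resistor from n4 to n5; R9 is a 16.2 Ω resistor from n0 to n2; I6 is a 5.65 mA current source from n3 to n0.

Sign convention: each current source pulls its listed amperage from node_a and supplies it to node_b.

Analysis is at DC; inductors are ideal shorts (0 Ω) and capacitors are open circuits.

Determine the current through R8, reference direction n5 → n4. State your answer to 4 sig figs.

0.02180 A

Apply KCL at each of the 5 non-ground nodes and solve the resulting linear system.
Node n1: branches {R1, L1, R4, R5, I3, I4, R7} → V_1 = 0.000
Node n2: branches {R4, C2, L4, R9} → V_2 = 0.000
Node n3: branches {R2, L1, L3, R7, I6} → V_3 = 0.000
Node n4: branches {R1, I2, C1, R6, I4, I5, R8} → V_4 = -3.859
Node n5: branches {R2, I1, R3, L2, R5, C2, L3, R8} → V_5 = 0.000
Source currents: i(L1)=0.5106, i(L2)=0.9681, i(L3)=0.5049, i(L4)=0.000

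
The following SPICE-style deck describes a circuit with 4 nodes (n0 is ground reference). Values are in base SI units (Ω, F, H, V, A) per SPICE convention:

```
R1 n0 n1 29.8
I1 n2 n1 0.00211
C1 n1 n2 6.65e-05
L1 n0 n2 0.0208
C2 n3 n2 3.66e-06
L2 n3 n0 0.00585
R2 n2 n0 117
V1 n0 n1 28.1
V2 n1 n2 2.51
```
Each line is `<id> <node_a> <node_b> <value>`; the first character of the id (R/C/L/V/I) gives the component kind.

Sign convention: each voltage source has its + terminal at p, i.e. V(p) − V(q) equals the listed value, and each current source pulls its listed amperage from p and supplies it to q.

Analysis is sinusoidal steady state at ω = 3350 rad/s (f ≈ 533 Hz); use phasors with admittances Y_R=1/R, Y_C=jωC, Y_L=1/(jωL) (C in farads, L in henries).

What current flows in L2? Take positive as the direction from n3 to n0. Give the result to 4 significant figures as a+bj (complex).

0.000-0.4940j A

Element admittances at ω=3350 rad/s:
  Y(R1) = 0.03356+0.000j S between n0,n1
  I1: injects 0.00211 A into n1 (from n2)
  Y(C1) = 0.000+0.2228j S between n1,n2
  Y(L1) = 0.000-0.01435j S between n0,n2
  Y(C2) = 0.000+0.01226j S between n3,n2
  Y(L2) = 0.000-0.05103j S between n3,n0
  Y(R2) = 0.008547+0.000j S between n2,n0
  V1: constraint V(n0)−V(n1) = 28.1
  V2: constraint V(n1)−V(n2) = 2.51
Assemble and solve the 5×5 MNA system:
  V(n1)=-28.10+0.000j  V(n2)=-30.61+0.000j  V(n3)=9.681+0.000j
  i(V1)=-1.205-0.05472j  i(V2)=-0.2595-0.6139j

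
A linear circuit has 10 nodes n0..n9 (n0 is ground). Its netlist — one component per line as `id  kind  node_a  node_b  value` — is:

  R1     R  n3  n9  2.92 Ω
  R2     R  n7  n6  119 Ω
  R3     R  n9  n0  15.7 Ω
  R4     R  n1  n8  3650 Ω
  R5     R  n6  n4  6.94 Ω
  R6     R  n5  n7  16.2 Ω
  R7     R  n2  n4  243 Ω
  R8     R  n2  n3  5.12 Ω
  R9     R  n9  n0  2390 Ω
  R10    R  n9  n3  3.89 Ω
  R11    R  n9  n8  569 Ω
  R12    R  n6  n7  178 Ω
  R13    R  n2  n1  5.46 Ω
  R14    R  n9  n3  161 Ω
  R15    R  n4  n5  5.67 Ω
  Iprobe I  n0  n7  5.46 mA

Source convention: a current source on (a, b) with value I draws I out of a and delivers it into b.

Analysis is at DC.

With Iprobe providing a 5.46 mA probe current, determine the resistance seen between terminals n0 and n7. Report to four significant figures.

Apply KCL at each of the 9 non-ground nodes and solve the resulting linear system.
Node n1: branches {R4, R13} → V_1 = 0.1220
Node n2: branches {R7, R8, R13} → V_2 = 0.1221
Node n3: branches {R1, R8, R10, R14} → V_3 = 0.09416
Node n4: branches {R5, R7, R15} → V_4 = 1.449
Node n5: branches {R6, R15} → V_5 = 1.473
Node n6: branches {R2, R5, R12} → V_6 = 1.457
Node n7: branches {R2, R6, R12, Iprobe} → V_7 = 1.542
Node n8: branches {R4, R11} → V_8 = 0.09013
Node n9: branches {R1, R3, R9, R10, R11, R14} → V_9 = 0.08516

R_eq = 282.5 Ω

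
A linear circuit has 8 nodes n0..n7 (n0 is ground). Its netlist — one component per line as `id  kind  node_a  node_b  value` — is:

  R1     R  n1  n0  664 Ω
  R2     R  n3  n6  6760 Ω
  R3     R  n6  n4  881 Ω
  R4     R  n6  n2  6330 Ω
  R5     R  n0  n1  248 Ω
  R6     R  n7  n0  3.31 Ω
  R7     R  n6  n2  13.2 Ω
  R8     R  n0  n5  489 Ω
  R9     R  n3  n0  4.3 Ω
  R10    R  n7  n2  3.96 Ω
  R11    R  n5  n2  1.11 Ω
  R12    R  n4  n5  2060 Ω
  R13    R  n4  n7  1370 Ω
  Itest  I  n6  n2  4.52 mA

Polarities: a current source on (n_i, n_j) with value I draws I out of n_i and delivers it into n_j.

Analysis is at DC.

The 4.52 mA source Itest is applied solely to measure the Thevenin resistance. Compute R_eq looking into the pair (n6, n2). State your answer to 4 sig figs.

Apply KCL at each of the 7 non-ground nodes and solve the resulting linear system.
Node n1: branches {R1, R5} → V_1 = 0.000
Node n2: branches {R4, R7, R10, R11, Itest} → V_2 = 0.0001434
Node n3: branches {R2, R9} → V_3 = -3.740e-05
Node n4: branches {R3, R12, R13} → V_4 = -0.02837
Node n5: branches {R8, R11, R12} → V_5 = 0.0001278
Node n6: branches {R2, R3, R4, R7, Itest} → V_6 = -0.05883
Node n7: branches {R6, R10, R13} → V_7 = 2.792e-05

R_eq = 13.05 Ω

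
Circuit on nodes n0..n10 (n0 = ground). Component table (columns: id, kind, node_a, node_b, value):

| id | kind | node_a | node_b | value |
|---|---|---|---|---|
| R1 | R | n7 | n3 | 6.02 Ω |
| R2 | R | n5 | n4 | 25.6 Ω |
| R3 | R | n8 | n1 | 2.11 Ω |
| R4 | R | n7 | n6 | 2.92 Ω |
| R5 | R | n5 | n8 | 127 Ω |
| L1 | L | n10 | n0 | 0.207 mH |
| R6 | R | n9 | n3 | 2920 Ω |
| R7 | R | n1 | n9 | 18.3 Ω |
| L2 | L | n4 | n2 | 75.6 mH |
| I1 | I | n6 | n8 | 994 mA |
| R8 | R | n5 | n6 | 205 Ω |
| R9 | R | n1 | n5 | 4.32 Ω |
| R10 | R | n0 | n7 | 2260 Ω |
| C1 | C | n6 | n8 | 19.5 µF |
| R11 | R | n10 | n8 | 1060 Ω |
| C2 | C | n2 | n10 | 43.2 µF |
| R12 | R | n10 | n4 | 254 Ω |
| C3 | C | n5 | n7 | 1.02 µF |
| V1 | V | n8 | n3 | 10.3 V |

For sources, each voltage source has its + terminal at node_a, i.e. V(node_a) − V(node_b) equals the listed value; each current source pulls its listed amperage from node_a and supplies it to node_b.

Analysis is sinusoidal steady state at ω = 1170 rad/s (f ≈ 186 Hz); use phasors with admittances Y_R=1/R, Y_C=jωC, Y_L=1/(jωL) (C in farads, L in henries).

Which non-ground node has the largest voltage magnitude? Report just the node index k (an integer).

6

MNA unknowns: 10 node voltages V₁..V_10 plus 1 source current (V1)
R1: Y=0.1661+0.000j on G[7,3]
R2: Y=0.03906+0.000j on G[5,4]
R3: Y=0.4739+0.000j on G[8,1]
R4: Y=0.3425+0.000j on G[7,6]
R5: Y=0.007874+0.000j on G[5,8]
L1: Y=0.000-4.129j on G[10,0]
R6: Y=0.0003425+0.000j on G[9,3]
R7: Y=0.05464+0.000j on G[1,9]
L2: Y=0.000-0.01131j on G[4,2]
I1: z[6]−=0.994, z[8]+=0.994
R8: Y=0.004878+0.000j on G[5,6]
R9: Y=0.2315+0.000j on G[1,5]
R10: Y=0.0004425+0.000j on G[0,7]
C1: Y=0.000+0.02281j on G[6,8]
R11: Y=0.0009434+0.000j on G[10,8]
C2: Y=0.000+0.05054j on G[2,10]
R12: Y=0.003937+0.000j on G[10,4]
C3: Y=0.000+0.001193j on G[5,7]
V1: row V8−V3=10.3, i_V1 at 8,3
solve → V1=0.7068+0.2857j, V2=-0.05407-0.09255j, V3=-9.402+0.2832j, V4=0.1890+0.3281j, V5=0.3297+0.2907j, V6=-16.76+3.830j, V7=-14.34+2.703j, V8=0.8982+0.2832j, V9=0.6438+0.2857j, V10=0.0002897+0.001537j
aux → i_V1=0.8170-0.4020j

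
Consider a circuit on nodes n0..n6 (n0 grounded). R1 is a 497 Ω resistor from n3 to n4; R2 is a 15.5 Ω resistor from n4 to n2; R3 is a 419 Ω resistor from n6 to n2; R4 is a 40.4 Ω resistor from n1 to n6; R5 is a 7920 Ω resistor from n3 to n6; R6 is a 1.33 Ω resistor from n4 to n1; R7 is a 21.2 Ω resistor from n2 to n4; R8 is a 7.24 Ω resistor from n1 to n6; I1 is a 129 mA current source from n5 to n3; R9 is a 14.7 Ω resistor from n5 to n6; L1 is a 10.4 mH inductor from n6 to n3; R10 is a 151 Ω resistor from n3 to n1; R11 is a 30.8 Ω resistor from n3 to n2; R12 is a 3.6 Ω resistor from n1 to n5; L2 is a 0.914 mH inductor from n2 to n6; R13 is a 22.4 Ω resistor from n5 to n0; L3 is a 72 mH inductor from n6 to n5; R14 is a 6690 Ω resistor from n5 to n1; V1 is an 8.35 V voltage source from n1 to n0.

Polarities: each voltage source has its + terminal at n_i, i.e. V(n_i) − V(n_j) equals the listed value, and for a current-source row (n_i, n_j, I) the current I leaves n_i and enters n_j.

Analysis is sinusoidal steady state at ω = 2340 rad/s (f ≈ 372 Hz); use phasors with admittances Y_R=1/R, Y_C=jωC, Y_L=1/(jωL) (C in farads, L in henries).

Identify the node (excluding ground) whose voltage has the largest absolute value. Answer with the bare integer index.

Apply KCL at each of the 6 non-ground nodes and solve the resulting linear system.
Node n1: branches {R4, R6, R8, R10, R12, R14, V1} → V_1 = 8.350+0.000j
Node n2: branches {R2, R3, R7, R11, L2} → V_2 = 8.377+0.05373j
Node n3: branches {R1, R5, I1, L1, R10, R11} → V_3 = 9.943+1.513j
Node n4: branches {R1, R2, R6, R7} → V_4 = 8.357+0.01045j
Node n5: branches {I1, R9, R12, R13, L3, R14} → V_5 = 7.086-0.02983j
Node n6: branches {R3, R4, R5, R8, R9, L1, L2, L3} → V_6 = 8.468-0.05068j
Source currents: i(V1)=-0.3163+0.001332j

3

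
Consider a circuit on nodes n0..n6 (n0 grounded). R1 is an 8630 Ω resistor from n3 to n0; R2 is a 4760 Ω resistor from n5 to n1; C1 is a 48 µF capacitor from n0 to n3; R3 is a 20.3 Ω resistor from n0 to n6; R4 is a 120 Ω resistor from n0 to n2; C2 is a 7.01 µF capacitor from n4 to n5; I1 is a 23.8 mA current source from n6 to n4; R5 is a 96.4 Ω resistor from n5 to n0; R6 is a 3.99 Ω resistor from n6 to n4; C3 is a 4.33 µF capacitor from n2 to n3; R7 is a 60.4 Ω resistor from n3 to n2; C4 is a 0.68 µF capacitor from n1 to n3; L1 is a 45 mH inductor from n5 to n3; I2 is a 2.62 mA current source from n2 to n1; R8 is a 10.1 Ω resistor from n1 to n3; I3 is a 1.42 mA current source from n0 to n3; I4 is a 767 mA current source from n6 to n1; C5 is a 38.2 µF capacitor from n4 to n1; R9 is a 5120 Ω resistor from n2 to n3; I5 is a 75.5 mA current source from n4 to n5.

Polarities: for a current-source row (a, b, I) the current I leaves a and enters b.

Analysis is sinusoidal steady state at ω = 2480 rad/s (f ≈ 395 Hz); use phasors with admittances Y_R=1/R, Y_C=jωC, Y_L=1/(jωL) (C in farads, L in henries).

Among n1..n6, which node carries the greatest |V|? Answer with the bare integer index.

Element admittances at ω=2480 rad/s:
  Y(R1) = 0.0001159+0.000j S between n3,n0
  Y(R2) = 0.0002101+0.000j S between n5,n1
  Y(C1) = 0.000+0.1190j S between n0,n3
  Y(R3) = 0.04926+0.000j S between n0,n6
  Y(R4) = 0.008333+0.000j S between n0,n2
  Y(C2) = 0.000+0.01738j S between n4,n5
  I1: injects 0.0238 A into n4 (from n6)
  Y(R5) = 0.01037+0.000j S between n5,n0
  Y(R6) = 0.2506+0.000j S between n6,n4
  Y(C3) = 0.000+0.01074j S between n2,n3
  Y(R7) = 0.01656+0.000j S between n3,n2
  Y(C4) = 0.000+0.001686j S between n1,n3
  Y(L1) = 0.000-0.008961j S between n5,n3
  I2: injects 0.00262 A into n1 (from n2)
  Y(R8) = 0.09901+0.000j S between n1,n3
  I3: injects 0.00142 A into n3 (from n0)
  I4: injects 0.767 A into n1 (from n6)
  Y(C5) = 0.000+0.09474j S between n4,n1
  Y(R9) = 0.0001953+0.000j S between n2,n3
  I5: injects 0.0755 A into n5 (from n4)
Assemble and solve the 6×6 MNA system:
  V(n1)=0.5139-2.867j  V(n2)=-0.7044-1.165j  V(n3)=-1.105-1.488j  V(n4)=-0.9039+3.538j  V(n5)=-0.2512-0.4060j  V(n6)=-3.392+2.957j

6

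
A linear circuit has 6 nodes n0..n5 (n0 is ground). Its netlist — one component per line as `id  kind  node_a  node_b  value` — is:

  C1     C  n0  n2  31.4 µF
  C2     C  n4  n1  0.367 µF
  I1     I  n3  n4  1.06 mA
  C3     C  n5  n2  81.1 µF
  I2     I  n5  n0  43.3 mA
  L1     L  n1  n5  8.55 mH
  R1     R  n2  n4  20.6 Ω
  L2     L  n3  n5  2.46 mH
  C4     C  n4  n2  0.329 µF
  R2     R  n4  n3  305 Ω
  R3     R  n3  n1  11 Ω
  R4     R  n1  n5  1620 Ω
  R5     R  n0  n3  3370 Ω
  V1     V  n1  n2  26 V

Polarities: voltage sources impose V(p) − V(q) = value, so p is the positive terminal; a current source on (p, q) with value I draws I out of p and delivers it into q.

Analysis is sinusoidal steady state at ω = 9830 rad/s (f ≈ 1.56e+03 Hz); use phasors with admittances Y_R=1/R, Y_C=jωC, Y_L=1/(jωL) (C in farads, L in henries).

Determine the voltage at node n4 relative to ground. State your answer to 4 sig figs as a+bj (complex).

1.605+2.374j V

MNA unknowns: 5 node voltages V₁..V_5 plus 1 source current (V1)
C1: Y=0.000+0.3087j on G[0,2]
C2: Y=0.000+0.003608j on G[4,1]
I1: z[3]−=0.00106, z[4]+=0.00106
C3: Y=0.000+0.7972j on G[5,2]
I2: z[5]−=0.0433, z[0]+=0.0433
L1: Y=0.000-0.01190j on G[1,5]
R1: Y=0.04854+0.000j on G[2,4]
L2: Y=0.000-0.04135j on G[3,5]
C4: Y=0.000+0.003234j on G[4,2]
R2: Y=0.003279+0.000j on G[4,3]
R3: Y=0.09091+0.000j on G[3,1]
R4: Y=0.0006173+0.000j on G[1,5]
R5: Y=0.0002967+0.000j on G[0,3]
V1: row V1−V2=26, i_V1 at 1,2
solve → V1=25.99+0.1600j, V2=-0.009537+0.1600j, V3=20.56+9.920j, V4=1.605+2.374j, V5=-1.568-0.3471j
aux → i_V1=-0.5249+1.127j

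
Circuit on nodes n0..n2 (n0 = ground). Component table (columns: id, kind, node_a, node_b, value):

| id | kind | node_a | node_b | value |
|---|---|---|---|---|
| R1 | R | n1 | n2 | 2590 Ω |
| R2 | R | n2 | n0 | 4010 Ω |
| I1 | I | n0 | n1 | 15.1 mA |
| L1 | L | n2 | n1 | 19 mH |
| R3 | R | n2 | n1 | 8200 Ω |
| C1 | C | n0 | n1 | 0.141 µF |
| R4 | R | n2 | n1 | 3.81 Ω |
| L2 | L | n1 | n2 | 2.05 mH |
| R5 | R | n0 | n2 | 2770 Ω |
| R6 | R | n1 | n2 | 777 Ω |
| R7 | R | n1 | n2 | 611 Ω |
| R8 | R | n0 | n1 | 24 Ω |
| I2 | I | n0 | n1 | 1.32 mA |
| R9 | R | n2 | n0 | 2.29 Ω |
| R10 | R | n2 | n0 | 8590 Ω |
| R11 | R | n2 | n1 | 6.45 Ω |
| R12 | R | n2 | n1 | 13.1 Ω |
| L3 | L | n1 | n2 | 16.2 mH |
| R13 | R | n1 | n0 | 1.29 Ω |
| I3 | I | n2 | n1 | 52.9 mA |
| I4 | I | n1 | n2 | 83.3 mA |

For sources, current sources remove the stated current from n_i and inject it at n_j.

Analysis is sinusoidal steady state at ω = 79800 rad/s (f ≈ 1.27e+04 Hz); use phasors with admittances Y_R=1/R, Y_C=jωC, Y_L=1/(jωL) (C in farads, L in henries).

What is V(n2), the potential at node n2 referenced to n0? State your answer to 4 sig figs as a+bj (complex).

Apply KCL at each of the 2 non-ground nodes and solve the resulting linear system.
Node n1: branches {R1, I1, L1, R3, C1, R4, L2, R6, R7, R8, I2, R11, R12, L3, R13, I3, I4} → V_1 = 0.002090-0.0001285j
Node n2: branches {R1, R2, L1, R3, R4, L2, R5, R6, R7, R9, R10, R11, R12, L3, I3, I4} → V_2 = 0.03363+0.0001863j

0.03363+0.0001863j V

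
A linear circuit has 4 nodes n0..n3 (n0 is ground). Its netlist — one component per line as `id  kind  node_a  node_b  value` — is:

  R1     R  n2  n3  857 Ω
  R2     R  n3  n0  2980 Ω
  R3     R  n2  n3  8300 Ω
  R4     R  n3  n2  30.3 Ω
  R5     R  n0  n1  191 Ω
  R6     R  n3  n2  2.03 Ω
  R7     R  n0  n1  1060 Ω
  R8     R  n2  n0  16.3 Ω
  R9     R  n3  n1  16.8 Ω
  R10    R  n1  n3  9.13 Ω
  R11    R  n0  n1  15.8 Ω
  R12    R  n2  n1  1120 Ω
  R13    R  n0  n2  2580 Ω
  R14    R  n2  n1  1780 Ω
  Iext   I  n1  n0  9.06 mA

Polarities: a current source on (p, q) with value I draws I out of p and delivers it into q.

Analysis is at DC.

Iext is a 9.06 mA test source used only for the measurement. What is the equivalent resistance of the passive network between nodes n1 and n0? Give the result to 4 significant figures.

Element admittances at DC:
  Y(R1) = 0.001167 S between n2,n3
  Y(R2) = 0.0003356 S between n3,n0
  Y(R3) = 0.0001205 S between n2,n3
  Y(R4) = 0.03300 S between n3,n2
  Y(R5) = 0.005236 S between n0,n1
  Y(R6) = 0.4926 S between n3,n2
  Y(R7) = 0.0009434 S between n0,n1
  Y(R8) = 0.06135 S between n2,n0
  Y(R9) = 0.05952 S between n3,n1
  Y(R10) = 0.1095 S between n1,n3
  Y(R11) = 0.06329 S between n0,n1
  Y(R12) = 0.0008929 S between n2,n1
  Y(R13) = 0.0003876 S between n0,n2
  Y(R14) = 0.0005618 S between n2,n1
  Iext: injects 0.00906 A into n0 (from n1)
Assemble and solve the 3×3 MNA system:
  V(n1)=-0.08128  V(n2)=-0.05495  V(n3)=-0.06132

R_eq = 8.972 Ω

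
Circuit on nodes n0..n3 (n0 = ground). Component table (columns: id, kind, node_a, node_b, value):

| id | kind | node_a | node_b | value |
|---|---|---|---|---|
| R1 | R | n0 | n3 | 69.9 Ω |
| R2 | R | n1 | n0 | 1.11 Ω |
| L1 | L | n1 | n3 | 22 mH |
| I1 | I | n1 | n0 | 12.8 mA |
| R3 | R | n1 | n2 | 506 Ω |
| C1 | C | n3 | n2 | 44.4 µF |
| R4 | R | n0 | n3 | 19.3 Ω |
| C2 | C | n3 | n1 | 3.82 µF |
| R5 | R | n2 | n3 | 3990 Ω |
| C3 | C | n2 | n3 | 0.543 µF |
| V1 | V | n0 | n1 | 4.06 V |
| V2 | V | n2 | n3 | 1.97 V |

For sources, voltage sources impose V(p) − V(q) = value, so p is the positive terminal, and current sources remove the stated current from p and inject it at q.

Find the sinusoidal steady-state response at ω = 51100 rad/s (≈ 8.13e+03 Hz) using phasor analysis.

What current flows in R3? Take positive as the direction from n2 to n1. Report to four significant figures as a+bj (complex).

Apply KCL at each of the 3 non-ground nodes and solve the resulting linear system.
Node n1: branches {R2, L1, I1, R3, C2, V1} → V_1 = -4.060+0.000j
Node n2: branches {R3, C1, R5, C3, V2} → V_2 = -1.665-1.213j
Node n3: branches {R1, L1, C1, R4, C2, R5, C3, V2} → V_3 = -3.635-1.213j
Source currents: i(V1)=-3.885-0.08017j, i(V2)=-0.005227-4.522j

0.004733-0.002396j A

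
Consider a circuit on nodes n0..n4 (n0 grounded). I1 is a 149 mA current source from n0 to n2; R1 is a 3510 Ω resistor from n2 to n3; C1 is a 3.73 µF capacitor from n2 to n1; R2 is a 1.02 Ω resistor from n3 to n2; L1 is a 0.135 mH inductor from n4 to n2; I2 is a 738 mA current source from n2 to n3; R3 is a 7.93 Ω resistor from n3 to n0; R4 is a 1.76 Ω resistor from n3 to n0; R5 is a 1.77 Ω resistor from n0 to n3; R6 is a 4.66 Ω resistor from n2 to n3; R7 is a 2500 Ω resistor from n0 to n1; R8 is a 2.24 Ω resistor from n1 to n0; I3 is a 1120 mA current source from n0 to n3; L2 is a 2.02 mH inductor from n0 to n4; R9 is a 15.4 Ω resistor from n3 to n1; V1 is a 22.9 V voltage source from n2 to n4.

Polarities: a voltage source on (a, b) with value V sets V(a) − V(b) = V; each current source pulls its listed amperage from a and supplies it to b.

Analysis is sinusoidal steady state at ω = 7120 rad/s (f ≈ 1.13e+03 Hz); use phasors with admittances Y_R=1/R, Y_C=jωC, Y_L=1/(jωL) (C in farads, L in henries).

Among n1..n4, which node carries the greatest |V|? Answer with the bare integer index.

MNA unknowns: 4 node voltages V₁..V_4 plus 1 source current (V1)
I1: z[0]−=0.149, z[2]+=0.149
R1: Y=0.0002849+0.000j on G[2,3]
C1: Y=0.000+0.02656j on G[2,1]
R2: Y=0.9804+0.000j on G[3,2]
L1: Y=0.000-1.040j on G[4,2]
I2: z[2]−=0.738, z[3]+=0.738
R3: Y=0.1261+0.000j on G[3,0]
R4: Y=0.5682+0.000j on G[3,0]
R5: Y=0.5650+0.000j on G[0,3]
R6: Y=0.2146+0.000j on G[2,3]
R7: Y=0.0004000+0.000j on G[0,1]
R8: Y=0.4464+0.000j on G[1,0]
I3: z[0]−=1.12, z[3]+=1.12
L2: Y=0.000-0.06953j on G[0,4]
R9: Y=0.06494+0.000j on G[3,1]
V1: row V2−V4=22.9, i_V1 at 2,4
solve → V1=0.2560-0.1294j, V2=0.6536-2.485j, V3=1.054-1.182j, V4=-22.25-2.485j
aux → i_V1=-0.1728+25.37j

4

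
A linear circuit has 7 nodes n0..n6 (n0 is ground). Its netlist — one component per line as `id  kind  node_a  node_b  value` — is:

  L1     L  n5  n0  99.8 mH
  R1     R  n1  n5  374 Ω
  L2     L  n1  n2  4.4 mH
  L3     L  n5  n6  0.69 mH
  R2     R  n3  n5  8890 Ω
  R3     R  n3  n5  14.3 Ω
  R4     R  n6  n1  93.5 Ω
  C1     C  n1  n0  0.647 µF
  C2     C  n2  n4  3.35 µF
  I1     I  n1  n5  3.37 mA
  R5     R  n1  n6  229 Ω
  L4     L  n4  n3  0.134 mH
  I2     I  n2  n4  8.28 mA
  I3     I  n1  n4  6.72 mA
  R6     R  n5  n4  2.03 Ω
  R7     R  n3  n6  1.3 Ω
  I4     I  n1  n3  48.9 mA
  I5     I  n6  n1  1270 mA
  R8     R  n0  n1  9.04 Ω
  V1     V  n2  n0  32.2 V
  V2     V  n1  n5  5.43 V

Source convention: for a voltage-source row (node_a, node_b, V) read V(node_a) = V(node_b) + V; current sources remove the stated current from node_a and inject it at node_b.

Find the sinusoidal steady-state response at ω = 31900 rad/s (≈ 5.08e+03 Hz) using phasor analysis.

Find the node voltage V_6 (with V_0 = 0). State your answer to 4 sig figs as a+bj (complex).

12.43+12.18j V

Apply KCL at each of the 6 non-ground nodes and solve the resulting linear system.
Node n1: branches {R1, L2, R4, C1, I1, R5, I3, I4, I5, R8, V2} → V_1 = 18.23+13.14j
Node n2: branches {L2, C2, I2, V1} → V_2 = 32.20+0.000j
Node n3: branches {R2, R3, L4, R7, I4} → V_3 = 13.91+12.18j
Node n4: branches {C2, L4, I2, I3, R6} → V_4 = 14.19+17.17j
Node n5: branches {L1, R1, L3, R2, R3, I1, R6, V2} → V_5 = 12.80+13.14j
Node n6: branches {L3, R4, R5, R7, I5} → V_6 = 12.43+12.18j
Source currents: i(V1)=-1.750-1.825j, i(V2)=-0.7303-1.943j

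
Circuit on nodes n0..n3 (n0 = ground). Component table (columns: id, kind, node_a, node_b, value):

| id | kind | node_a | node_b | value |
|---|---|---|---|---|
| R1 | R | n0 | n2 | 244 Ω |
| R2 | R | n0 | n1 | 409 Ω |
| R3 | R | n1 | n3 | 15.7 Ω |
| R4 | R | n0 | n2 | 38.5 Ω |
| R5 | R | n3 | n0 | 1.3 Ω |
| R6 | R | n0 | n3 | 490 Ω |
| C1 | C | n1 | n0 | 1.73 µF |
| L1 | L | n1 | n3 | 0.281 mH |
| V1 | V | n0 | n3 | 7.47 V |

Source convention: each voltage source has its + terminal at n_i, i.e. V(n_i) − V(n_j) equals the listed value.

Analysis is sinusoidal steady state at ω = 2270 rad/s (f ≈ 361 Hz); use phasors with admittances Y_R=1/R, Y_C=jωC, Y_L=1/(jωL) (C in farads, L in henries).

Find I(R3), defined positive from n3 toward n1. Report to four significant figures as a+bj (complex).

0.001161-0.0007930j A

Apply KCL at each of the 3 non-ground nodes and solve the resulting linear system.
Node n1: branches {R2, R3, C1, L1} → V_1 = -7.488+0.01245j
Node n2: branches {R1, R4} → V_2 = 0.000+0.000j
Node n3: branches {R3, R5, R6, L1, V1} → V_3 = -7.470+0.000j
Source currents: i(V1)=-5.780-0.02938j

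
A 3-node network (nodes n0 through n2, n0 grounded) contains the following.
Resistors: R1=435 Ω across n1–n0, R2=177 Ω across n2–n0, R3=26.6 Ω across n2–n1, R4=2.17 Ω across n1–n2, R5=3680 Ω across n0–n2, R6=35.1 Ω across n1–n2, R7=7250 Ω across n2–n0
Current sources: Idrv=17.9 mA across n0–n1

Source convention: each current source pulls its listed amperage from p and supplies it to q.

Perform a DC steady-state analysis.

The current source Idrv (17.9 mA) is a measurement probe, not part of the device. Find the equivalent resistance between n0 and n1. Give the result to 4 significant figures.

MNA unknowns: 2 node voltages V₁..V_2
R1: Y=0.002299 on G[1,0]
R2: Y=0.005650 on G[2,0]
R3: Y=0.03759 on G[2,1]
R4: Y=0.4608 on G[1,2]
R5: Y=0.0002717 on G[0,2]
R6: Y=0.02849 on G[1,2]
R7: Y=0.0001379 on G[2,0]
Idrv: z[0]−=0.0179, z[1]+=0.0179
solve → V1=2.159, V2=2.135

R_eq = 120.6 Ω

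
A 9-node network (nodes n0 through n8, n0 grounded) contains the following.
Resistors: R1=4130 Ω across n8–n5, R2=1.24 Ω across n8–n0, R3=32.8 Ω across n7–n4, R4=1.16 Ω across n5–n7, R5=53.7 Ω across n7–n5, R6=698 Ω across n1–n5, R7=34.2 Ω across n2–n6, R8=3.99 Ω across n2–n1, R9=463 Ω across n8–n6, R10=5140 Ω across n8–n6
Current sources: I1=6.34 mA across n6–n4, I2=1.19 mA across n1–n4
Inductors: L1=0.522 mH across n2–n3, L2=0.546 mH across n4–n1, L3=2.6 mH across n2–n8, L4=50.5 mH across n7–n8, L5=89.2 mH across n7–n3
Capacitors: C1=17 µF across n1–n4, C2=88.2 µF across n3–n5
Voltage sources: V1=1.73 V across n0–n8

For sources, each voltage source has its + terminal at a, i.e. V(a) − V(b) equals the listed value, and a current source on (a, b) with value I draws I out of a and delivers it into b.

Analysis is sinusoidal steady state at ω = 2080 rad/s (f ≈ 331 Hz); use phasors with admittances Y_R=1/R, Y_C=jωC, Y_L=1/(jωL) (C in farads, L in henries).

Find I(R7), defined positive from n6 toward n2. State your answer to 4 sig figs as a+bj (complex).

-0.005867-5.573e-06j A

MNA unknowns: 8 node voltages V₁..V_8 plus 1 source current (V1)
R1: Y=0.0002421+0.000j on G[8,5]
R2: Y=0.8065+0.000j on G[8,0]
R3: Y=0.03049+0.000j on G[7,4]
I1: z[6]−=0.00634, z[4]+=0.00634
L1: Y=0.000-0.9210j on G[2,3]
L2: Y=0.000-0.8805j on G[4,1]
C1: Y=0.000+0.03536j on G[1,4]
C2: Y=0.000+0.1835j on G[3,5]
L3: Y=0.000-0.1849j on G[2,8]
R4: Y=0.8621+0.000j on G[5,7]
L4: Y=0.000-0.009520j on G[7,8]
R5: Y=0.01862+0.000j on G[7,5]
R6: Y=0.001433+0.000j on G[1,5]
L5: Y=0.000-0.005390j on G[7,3]
I2: z[1]−=0.00119, z[4]+=0.00119
R7: Y=0.02924+0.000j on G[2,6]
R8: Y=0.2506+0.000j on G[2,1]
R9: Y=0.002160+0.000j on G[8,6]
R10: Y=0.0001946+0.000j on G[8,6]
V1: row V0−V8=1.73, i_V1 at 0,8
solve → V1=-1.707+0.001379j, V2=-1.730+0.002558j, V3=-1.730+0.003280j, V4=-1.707+0.009538j, V5=-1.729-0.0004425j, V6=-1.931+0.002367j, V7=-1.728-7.145e-05j, V8=-1.730+0.000j
aux → i_V1=-1.395+0.000j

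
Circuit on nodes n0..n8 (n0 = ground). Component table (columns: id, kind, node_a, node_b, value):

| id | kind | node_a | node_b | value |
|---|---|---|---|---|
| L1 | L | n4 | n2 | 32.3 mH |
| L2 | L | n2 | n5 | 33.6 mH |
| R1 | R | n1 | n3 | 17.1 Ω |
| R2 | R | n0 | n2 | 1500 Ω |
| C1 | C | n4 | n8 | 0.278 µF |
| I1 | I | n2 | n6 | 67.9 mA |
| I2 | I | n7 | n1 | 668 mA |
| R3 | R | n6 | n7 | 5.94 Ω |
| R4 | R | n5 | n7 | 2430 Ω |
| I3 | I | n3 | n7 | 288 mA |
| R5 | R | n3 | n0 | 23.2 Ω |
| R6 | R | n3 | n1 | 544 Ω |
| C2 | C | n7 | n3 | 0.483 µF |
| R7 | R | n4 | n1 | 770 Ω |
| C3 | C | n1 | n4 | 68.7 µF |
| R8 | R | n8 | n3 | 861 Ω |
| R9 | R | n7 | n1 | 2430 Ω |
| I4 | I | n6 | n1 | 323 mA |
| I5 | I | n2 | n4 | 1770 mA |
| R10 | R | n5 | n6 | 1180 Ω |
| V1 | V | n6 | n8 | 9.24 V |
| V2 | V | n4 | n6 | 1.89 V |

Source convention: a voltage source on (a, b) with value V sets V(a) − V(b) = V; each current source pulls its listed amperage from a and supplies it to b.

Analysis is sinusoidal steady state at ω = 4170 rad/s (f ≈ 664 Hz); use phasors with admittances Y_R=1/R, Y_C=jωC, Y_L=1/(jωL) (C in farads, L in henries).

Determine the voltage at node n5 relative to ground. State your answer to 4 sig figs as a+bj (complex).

-86.23-203.9j V

Apply KCL at each of the 8 non-ground nodes and solve the resulting linear system.
Node n1: branches {R1, I2, R6, R7, C3, R9, I4} → V_1 = 6.304+5.686j
Node n2: branches {L1, L2, R2, I1, I5} → V_2 = -48.88-219.9j
Node n3: branches {R1, I3, R5, R6, C2, R8} → V_3 = 0.7559+3.401j
Node n4: branches {L1, C1, R7, C3, I5, V2} → V_4 = 6.772+7.973j
Node n5: branches {L2, R4, R10} → V_5 = -86.23-203.9j
Node n6: branches {I1, R3, I4, R10, V1, V2} → V_6 = 4.882+7.973j
Node n7: branches {I2, R3, R4, I3, C2, R9} → V_7 = 2.466+7.432j
Node n8: branches {C1, R8, V1} → V_8 = -4.358+7.973j
Source currents: i(V1)=-0.005939-0.007592j, i(V2)=0.7332+0.2631j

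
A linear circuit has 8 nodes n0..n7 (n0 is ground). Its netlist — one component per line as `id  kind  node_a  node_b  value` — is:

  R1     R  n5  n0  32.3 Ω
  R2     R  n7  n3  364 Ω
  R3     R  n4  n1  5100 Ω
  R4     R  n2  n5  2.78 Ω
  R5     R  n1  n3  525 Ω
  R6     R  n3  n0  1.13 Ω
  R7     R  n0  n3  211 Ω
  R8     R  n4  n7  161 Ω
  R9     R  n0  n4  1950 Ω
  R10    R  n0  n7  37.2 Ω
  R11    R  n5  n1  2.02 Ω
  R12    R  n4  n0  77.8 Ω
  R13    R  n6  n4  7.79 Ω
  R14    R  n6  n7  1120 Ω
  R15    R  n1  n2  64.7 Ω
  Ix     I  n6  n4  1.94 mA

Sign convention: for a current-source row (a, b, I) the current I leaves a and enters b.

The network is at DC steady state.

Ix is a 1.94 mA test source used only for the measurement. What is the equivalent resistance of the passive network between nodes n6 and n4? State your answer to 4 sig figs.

R_eq = 7.739 Ω

Element admittances at DC:
  Y(R1) = 0.03096 S between n5,n0
  Y(R2) = 0.002747 S between n7,n3
  Y(R3) = 0.0001961 S between n4,n1
  Y(R4) = 0.3597 S between n2,n5
  Y(R5) = 0.001905 S between n1,n3
  Y(R6) = 0.8850 S between n3,n0
  Y(R7) = 0.004739 S between n0,n3
  Y(R8) = 0.006211 S between n4,n7
  Y(R9) = 0.0005128 S between n0,n4
  Y(R10) = 0.02688 S between n0,n7
  Y(R11) = 0.4950 S between n5,n1
  Y(R12) = 0.01285 S between n4,n0
  Y(R13) = 0.1284 S between n6,n4
  Y(R14) = 0.0008929 S between n6,n7
  Y(R15) = 0.01546 S between n1,n2
  Ix: injects 0.00194 A into n4 (from n6)
Assemble and solve the 7×7 MNA system:
  V(n1)=3.465e-06  V(n2)=3.275e-06  V(n3)=-7.808e-07  V(n4)=0.0005605  V(n5)=3.267e-06  V(n6)=-0.01445  V(n7)=-0.0002566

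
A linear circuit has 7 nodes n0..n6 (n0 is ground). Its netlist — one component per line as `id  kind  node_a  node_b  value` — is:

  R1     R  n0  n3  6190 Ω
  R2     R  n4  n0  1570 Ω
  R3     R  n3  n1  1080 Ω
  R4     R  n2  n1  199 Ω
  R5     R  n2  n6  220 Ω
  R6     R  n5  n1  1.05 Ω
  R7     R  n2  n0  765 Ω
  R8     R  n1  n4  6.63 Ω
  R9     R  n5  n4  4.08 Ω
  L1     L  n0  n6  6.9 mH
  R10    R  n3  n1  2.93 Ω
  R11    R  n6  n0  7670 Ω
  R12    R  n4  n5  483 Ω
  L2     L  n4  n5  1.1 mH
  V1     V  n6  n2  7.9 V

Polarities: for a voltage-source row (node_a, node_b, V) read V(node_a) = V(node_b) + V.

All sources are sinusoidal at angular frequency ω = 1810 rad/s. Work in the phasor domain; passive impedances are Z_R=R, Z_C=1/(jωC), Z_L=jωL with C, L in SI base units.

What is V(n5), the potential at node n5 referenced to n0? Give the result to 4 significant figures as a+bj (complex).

-6.810+0.1686j V

Element admittances at ω=1810 rad/s:
  Y(R1) = 0.0001616+0.000j S between n0,n3
  Y(R2) = 0.0006369+0.000j S between n4,n0
  Y(R3) = 0.0009259+0.000j S between n3,n1
  Y(R4) = 0.005025+0.000j S between n2,n1
  Y(R5) = 0.004545+0.000j S between n2,n6
  Y(R6) = 0.9524+0.000j S between n5,n1
  Y(R7) = 0.001307+0.000j S between n2,n0
  Y(R8) = 0.1508+0.000j S between n1,n4
  Y(R9) = 0.2451+0.000j S between n5,n4
  Y(L1) = 0.000-0.08007j S between n0,n6
  Y(R10) = 0.3413+0.000j S between n3,n1
  Y(R11) = 0.0001304+0.000j S between n6,n0
  Y(R12) = 0.002070+0.000j S between n4,n5
  Y(L2) = 0.000-0.5023j S between n4,n5
  V1: constraint V(n6)−V(n2) = 7.9
Assemble and solve the 7×7 MNA system:
  V(n1)=-6.813+0.1694j  V(n2)=-7.895+0.1968j  V(n3)=-6.810+0.1693j  V(n4)=-6.806+0.1733j  V(n5)=-6.810+0.1686j  V(n6)=0.005252+0.1968j
  i(V1)=-0.05166+0.0003949j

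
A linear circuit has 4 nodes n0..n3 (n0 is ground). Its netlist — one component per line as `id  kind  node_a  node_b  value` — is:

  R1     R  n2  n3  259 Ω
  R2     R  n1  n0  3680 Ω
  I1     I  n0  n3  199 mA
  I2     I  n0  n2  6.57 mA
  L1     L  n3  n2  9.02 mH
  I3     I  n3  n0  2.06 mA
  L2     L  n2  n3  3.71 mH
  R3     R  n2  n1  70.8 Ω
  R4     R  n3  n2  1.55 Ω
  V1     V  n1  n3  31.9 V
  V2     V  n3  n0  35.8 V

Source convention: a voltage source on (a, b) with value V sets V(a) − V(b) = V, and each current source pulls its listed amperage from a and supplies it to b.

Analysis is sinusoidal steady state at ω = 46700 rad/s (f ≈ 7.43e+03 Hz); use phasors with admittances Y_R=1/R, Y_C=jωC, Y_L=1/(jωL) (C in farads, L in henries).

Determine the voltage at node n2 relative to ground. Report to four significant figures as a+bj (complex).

36.49+0.008466j V

Element admittances at ω=46700 rad/s:
  Y(R1) = 0.003861+0.000j S between n2,n3
  Y(R2) = 0.0002717+0.000j S between n1,n0
  I1: injects 0.199 A into n3 (from n0)
  I2: injects 0.00657 A into n2 (from n0)
  Y(L1) = 0.000-0.002374j S between n3,n2
  I3: injects 0.00206 A into n0 (from n3)
  Y(L2) = 0.000-0.005772j S between n2,n3
  Y(R3) = 0.01412+0.000j S between n2,n1
  Y(R4) = 0.6452+0.000j S between n3,n2
  V1: constraint V(n1)−V(n3) = 31.9
  V2: constraint V(n3)−V(n0) = 35.8
Assemble and solve the 5×5 MNA system:
  V(n1)=67.70+0.000j  V(n2)=36.49+0.008466j  V(n3)=35.80+0.000j
  i(V1)=-0.4592+0.0001196j  i(V2)=0.1851+0.000j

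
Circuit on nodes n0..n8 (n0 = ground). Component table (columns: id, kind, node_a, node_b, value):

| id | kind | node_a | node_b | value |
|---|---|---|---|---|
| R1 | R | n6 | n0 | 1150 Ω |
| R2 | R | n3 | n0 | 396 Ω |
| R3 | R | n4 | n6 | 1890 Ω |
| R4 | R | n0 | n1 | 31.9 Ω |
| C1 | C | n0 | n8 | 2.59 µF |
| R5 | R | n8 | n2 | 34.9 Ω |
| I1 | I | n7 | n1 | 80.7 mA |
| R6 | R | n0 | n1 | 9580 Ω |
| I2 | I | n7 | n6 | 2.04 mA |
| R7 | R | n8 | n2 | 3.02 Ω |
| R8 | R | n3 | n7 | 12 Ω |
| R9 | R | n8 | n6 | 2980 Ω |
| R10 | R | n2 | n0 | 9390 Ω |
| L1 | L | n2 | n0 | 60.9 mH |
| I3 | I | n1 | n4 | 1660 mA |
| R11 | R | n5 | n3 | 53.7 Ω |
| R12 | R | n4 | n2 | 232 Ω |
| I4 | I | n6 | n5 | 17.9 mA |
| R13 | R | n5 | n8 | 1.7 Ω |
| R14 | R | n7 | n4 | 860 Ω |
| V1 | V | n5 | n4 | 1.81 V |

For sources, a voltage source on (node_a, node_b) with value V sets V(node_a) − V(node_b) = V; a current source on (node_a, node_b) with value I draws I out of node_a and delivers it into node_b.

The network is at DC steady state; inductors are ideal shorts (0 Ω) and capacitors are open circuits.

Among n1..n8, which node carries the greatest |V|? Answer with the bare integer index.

1

MNA unknowns: 8 node voltages V₁..V_8 plus 2 source currents (L1, V1)
R1: Y=0.0008696 on G[6,0]
R2: Y=0.002525 on G[3,0]
R3: Y=0.0005291 on G[4,6]
R4: Y=0.03135 on G[0,1]
C1: Y=0.000 on G[0,8]
R5: Y=0.02865 on G[8,2]
I1: z[7]−=0.0807, z[1]+=0.0807
R6: Y=0.0001044 on G[0,1]
I2: z[7]−=0.00204, z[6]+=0.00204
R7: Y=0.3311 on G[8,2]
R8: Y=0.08333 on G[3,7]
R9: Y=0.0003356 on G[8,6]
R10: Y=0.0001065 on G[2,0]
L1: row V2−V0=0, i_L1 at 2,0
I3: z[1]−=1.66, z[4]+=1.66
R11: Y=0.01862 on G[5,3]
R12: Y=0.004310 on G[4,2]
I4: z[6]−=0.0179, z[5]+=0.0179
R13: Y=0.5882 on G[5,8]
R14: Y=0.001163 on G[7,4]
V1: row V5−V4=1.81, i_V1 at 5,4
solve → V1=-50.21, V2=0.000, V3=2.436, V4=5.170, V5=6.980, V6=-6.731, V7=1.494, V8=4.327
aux → i_L1=1.579, i_V1=-1.627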